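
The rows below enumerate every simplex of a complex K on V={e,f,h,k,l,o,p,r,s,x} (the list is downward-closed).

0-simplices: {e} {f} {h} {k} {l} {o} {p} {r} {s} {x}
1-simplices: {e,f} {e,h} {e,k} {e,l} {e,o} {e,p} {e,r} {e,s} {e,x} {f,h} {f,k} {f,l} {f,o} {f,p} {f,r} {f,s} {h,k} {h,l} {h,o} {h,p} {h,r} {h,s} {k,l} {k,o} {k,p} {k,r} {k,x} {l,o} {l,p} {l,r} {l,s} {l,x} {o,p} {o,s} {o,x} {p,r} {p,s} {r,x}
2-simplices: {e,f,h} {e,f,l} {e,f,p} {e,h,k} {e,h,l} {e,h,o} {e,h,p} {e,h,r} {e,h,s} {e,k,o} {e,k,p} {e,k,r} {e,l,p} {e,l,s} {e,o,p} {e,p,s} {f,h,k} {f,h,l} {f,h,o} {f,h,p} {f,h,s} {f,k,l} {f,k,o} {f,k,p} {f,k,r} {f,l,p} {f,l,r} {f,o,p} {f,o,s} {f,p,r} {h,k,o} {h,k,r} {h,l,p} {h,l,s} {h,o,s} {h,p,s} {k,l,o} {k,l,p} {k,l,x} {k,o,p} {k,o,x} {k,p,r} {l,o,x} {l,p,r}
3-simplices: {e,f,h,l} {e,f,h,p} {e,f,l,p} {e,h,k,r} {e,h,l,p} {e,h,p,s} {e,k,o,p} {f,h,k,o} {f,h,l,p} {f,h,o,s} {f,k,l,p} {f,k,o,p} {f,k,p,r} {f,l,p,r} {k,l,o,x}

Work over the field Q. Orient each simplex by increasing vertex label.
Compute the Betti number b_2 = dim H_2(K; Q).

n_0=10 n_1=38 n_2=44 n_3=15  [Q]
∂1: piv[ef,eh,ek,el,eo,ep,er,es,ex] rk=9  ker:fh,fk,fl,fo,fp,fr,fs,hk,hl,ho,hp,hr,hs,kl,ko,kp,kr,kx,lo,lp,lr,ls,lx,op,os,ox,pr,ps,rx
∂2: piv[efh,efl,efp,ehk,ehl,eho,ehp,ehr,ehs,eko,ekp,ekr,elp,els,eop,eps,fhk,fho,fhs,fkl,fkr,flr,fos,fpr,klo,klx,kox] rk=27  ker:fhl,fhp,fko,fkp,flp,fop,hko,hkr,hlp,hls,hos,hps,klp,kop,kpr,lox,lpr
∂3: piv[efhl,efhp,eflp,ehkr,ehlp,ehps,ekop,fhko,fhos,fklp,fkop,fkpr,flpr,klox] rk=14  ker:fhlp
b_2=(44−27)−14=3

b_2=3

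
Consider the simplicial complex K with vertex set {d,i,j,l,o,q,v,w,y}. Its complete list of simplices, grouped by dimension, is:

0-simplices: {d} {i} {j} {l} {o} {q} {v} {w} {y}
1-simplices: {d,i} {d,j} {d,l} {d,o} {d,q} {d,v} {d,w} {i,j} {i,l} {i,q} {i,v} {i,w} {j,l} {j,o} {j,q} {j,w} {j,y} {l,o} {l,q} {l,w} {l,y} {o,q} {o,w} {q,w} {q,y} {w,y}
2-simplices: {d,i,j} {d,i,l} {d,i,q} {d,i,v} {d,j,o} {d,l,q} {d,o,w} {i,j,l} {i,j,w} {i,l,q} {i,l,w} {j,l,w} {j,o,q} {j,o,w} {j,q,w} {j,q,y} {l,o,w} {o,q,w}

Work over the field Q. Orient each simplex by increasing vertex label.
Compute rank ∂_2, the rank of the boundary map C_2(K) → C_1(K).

rank∂_2=15

n_0=9 n_1=26 n_2=18  [Q]
∂1: piv[di,dj,dl,do,dq,dv,dw,jy] rk=8  ker:ij,il,iq,iv,iw,jl,jo,jq,jw,lo,lq,lw,ly,oq,ow,qw,qy,wy
∂2: piv[dij,dil,diq,div,djo,dlq,dow,ijl,ijw,ilw,joq,jow,jqw,jqy,low] rk=15  ker:ilq,jlw,oqw
rk∂_2=15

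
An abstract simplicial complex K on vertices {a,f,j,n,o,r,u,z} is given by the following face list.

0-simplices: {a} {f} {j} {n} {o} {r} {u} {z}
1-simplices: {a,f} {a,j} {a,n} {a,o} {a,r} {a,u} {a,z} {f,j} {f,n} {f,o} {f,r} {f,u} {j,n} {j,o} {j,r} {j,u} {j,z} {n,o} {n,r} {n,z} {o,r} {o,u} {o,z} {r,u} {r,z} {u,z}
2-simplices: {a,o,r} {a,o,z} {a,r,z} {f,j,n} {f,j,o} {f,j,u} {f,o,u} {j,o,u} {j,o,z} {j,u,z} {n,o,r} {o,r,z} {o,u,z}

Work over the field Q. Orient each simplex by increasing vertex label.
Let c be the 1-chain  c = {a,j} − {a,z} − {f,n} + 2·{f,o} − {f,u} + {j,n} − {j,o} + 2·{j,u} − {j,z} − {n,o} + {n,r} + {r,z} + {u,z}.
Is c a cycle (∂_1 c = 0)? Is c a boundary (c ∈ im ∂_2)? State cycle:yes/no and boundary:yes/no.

cycle:yes boundary:no

n_0=8 n_1=26 n_2=13  [Q]
∂1: piv[af,aj,an,ao,ar,au,az] rk=7  ker:fj,fn,fo,fr,fu,jn,jo,jr,ju,jz,no,nr,nz,or,ou,oz,ru,rz,uz
∂2: piv[aor,aoz,arz,fjn,fjo,fju,fou,joz,juz,nor] rk=10  ker:jou,orz,ouz
∂1c = 0
c vs im∂2: residual ≠ 0 ⇒ not boundary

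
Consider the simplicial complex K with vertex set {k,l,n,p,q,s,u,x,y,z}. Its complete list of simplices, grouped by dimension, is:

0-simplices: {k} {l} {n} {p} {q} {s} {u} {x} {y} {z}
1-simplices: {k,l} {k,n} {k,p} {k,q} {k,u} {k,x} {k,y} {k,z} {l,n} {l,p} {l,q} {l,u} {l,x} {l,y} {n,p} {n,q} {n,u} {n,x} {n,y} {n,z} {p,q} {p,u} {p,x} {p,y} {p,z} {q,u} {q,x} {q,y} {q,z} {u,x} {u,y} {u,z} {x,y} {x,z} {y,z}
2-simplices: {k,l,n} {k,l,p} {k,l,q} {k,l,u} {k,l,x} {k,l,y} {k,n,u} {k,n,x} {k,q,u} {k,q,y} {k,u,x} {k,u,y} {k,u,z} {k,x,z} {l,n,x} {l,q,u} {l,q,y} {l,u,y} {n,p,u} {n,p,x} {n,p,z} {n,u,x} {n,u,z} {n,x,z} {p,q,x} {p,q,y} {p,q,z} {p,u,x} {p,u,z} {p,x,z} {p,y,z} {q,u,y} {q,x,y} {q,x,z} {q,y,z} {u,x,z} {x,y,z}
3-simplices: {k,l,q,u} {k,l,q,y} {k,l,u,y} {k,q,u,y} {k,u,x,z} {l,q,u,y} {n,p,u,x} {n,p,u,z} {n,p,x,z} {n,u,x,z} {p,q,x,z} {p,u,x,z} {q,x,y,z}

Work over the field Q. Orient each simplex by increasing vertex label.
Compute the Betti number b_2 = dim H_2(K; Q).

b_2=3

n_0=10 n_1=35 n_2=37 n_3=13  [Q]
∂1: piv[kl,kn,kp,kq,ku,kx,ky,kz] rk=8  ker:ln,lp,lq,lu,lx,ly,np,nq,nu,nx,ny,nz,pq,pu,px,py,pz,qu,qx,qy,qz,ux,uy,uz,xy,xz,yz
∂2: piv[kln,klp,klq,klu,klx,kly,knu,knx,kqu,kqy,kux,kuy,kuz,kxz,npu,npx,npz,nuz,pqx,pqy,pqz,pyz,qxy] rk=23  ker:lnx,lqu,lqy,luy,nux,nxz,pux,puz,pxz,quy,qxz,qyz,uxz,xyz
∂3: piv[klqu,klqy,kluy,kquy,kuxz,npux,npuz,npxz,nuxz,pqxz,qxyz] rk=11  ker:lquy,puxz
b_2=(37−23)−11=3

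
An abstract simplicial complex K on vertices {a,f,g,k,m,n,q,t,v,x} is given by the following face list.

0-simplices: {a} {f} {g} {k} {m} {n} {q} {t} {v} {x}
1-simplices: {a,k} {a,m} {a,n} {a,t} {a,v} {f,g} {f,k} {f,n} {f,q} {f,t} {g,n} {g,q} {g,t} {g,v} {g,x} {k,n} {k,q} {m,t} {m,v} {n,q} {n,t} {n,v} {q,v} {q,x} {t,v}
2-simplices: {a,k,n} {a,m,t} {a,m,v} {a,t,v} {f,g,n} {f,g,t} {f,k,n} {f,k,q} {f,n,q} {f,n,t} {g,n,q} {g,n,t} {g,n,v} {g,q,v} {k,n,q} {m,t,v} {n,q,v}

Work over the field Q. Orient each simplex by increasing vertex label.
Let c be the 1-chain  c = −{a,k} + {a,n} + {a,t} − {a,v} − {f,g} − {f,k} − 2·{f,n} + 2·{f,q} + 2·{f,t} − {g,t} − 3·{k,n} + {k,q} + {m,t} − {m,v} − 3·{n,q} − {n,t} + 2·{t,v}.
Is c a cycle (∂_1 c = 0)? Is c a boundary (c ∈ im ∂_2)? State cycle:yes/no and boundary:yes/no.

n_0=10 n_1=25 n_2=17  [Q]
∂1: piv[ak,am,an,at,av,fg,fk,fq,gx] rk=9  ker:fn,ft,gn,gq,gt,gv,kn,kq,mt,mv,nq,nt,nv,qv,qx,tv
∂2: piv[akn,amt,amv,atv,fgn,fgt,fkn,fkq,fnq,fnt,gnq,gnv,gqv] rk=13  ker:gnt,knq,mtv,nqv
∂1c = 0
c vs im∂2: reduces to 0 ⇒ boundary

cycle:yes boundary:yes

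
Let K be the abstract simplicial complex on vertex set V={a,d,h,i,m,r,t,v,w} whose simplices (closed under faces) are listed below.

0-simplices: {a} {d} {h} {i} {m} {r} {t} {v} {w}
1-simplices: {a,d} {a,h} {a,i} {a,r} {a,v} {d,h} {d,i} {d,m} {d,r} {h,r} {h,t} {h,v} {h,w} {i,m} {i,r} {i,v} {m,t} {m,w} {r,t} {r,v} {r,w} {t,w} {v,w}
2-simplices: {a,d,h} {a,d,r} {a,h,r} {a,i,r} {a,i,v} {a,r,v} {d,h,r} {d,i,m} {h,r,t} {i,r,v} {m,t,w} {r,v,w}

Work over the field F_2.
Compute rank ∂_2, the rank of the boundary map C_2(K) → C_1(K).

rank∂_2=10

n_0=9 n_1=23 n_2=12  [Z2]
∂1: piv[ad,ah,ai,ar,av,dm,ht,hw] rk=8  ker:dh,di,dr,hr,hv,im,ir,iv,mt,mw,rt,rv,rw,tw,vw
∂2: piv[adh,adr,ahr,air,aiv,arv,dim,hrt,mtw,rvw] rk=10  ker:dhr,irv
rk∂_2=10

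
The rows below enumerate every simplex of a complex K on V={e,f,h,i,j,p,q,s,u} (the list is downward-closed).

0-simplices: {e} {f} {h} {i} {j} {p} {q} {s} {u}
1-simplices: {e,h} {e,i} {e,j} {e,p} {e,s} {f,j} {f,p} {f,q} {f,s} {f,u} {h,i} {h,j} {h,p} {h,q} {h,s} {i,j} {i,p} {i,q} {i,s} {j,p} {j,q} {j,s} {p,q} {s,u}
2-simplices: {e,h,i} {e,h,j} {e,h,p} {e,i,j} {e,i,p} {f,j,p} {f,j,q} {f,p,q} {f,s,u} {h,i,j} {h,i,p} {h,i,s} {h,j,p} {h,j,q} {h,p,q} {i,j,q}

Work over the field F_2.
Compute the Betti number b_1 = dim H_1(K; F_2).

b_1=3

n_0=9 n_1=24 n_2=16  [Z2]
∂1: piv[eh,ei,ej,ep,es,fj,fq,fu] rk=8  ker:fp,fs,hi,hj,hp,hq,hs,ij,ip,iq,is,jp,jq,js,pq,su
∂2: piv[ehi,ehj,ehp,eij,eip,fjp,fjq,fpq,fsu,his,hjp,hjq,ijq] rk=13  ker:hij,hip,hpq
b_1=(24−8)−13=3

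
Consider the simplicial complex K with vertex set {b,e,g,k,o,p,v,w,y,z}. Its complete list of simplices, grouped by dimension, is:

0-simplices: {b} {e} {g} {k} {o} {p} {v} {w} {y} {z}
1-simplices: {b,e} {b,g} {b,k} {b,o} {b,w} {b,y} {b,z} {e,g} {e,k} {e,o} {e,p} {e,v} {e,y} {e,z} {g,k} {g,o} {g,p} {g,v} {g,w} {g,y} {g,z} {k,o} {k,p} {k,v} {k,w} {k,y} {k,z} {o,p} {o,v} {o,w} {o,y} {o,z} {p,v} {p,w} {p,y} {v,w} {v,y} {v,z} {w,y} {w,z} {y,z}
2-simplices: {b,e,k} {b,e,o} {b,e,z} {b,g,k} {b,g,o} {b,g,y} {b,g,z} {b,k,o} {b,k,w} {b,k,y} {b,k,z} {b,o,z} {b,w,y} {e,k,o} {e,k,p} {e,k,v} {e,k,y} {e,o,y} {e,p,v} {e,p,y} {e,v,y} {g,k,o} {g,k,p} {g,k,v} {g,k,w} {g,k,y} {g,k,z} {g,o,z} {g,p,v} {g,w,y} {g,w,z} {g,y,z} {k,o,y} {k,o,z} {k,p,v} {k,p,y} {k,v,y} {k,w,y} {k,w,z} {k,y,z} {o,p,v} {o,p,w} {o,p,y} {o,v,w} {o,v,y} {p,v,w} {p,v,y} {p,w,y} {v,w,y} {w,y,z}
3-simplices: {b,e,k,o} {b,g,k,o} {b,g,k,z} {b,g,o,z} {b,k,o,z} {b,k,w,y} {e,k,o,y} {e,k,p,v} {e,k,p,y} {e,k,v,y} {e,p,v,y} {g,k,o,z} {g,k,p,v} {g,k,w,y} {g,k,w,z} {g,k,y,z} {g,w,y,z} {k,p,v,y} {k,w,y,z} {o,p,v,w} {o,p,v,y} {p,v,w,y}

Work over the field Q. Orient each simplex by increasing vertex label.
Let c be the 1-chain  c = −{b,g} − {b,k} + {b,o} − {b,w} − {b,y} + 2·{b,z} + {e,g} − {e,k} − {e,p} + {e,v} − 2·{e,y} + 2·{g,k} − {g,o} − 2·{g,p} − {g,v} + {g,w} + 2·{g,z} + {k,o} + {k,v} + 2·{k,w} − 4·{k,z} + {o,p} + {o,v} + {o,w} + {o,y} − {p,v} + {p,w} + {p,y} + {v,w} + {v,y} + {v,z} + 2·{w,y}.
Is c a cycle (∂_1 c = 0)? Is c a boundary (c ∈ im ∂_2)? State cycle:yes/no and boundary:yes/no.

n_0=10 n_1=41 n_2=50 n_3=22  [Q]
∂1: piv[be,bg,bk,bo,bw,by,bz,ep,ev] rk=9  ker:eg,ek,eo,ey,ez,gk,go,gp,gv,gw,gy,gz,ko,kp,kv,kw,ky,kz,op,ov,ow,oy,oz,pv,pw,py,vw,vy,vz,wy,wz,yz
∂2: piv[bek,beo,bez,bgk,bgo,bgy,bgz,bko,bkw,bky,bkz,boz,bwy,ekp,ekv,eky,eoy,epv,epy,evy,gkp,gkv,gkw,gwz,gyz,opv,opw,opy,ovw,pwy] rk=30  ker:eko,gko,gky,gkz,goz,gpv,gwy,koy,koz,kpv,kpy,kvy,kwy,kwz,kyz,ovy,pvw,pvy,vwy,wyz
∂3: piv[beko,bgko,bgkz,bgoz,bkoz,bkwy,ekoy,ekpv,ekpy,ekvy,epvy,gkpv,gkwy,gkwz,gkyz,gwyz,opvw,opvy,pvwy] rk=19  ker:gkoz,kpvy,kwyz
∂1c = {b} + 2·{e} − {g} − 3·{o} − 3·{p} − 2·{v} + 3·{w} + 2·{y} + {z}

cycle:no boundary:no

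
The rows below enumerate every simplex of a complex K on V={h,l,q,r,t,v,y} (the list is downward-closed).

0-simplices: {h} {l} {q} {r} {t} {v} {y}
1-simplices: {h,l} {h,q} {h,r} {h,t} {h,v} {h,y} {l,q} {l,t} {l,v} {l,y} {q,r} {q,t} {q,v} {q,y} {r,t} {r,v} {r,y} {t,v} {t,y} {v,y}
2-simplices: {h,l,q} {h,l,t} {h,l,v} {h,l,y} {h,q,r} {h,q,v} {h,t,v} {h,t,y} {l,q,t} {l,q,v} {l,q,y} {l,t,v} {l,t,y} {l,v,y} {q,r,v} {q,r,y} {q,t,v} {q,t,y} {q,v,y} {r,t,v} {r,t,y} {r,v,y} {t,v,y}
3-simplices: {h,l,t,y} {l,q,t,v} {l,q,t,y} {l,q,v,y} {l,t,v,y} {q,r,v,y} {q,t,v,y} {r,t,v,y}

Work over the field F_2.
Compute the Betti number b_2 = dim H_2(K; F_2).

b_2=2

n_0=7 n_1=20 n_2=23 n_3=8  [Z2]
∂1: piv[hl,hq,hr,ht,hv,hy] rk=6  ker:lq,lt,lv,ly,qr,qt,qv,qy,rt,rv,ry,tv,ty,vy
∂2: piv[hlq,hlt,hlv,hly,hqr,hqv,htv,hty,lqt,lqy,lvy,qrv,qry,rtv] rk=14  ker:lqv,ltv,lty,qtv,qty,qvy,rty,rvy,tvy
∂3: piv[hlty,lqtv,lqty,lqvy,ltvy,qrvy,rtvy] rk=7  ker:qtvy
b_2=(23−14)−7=2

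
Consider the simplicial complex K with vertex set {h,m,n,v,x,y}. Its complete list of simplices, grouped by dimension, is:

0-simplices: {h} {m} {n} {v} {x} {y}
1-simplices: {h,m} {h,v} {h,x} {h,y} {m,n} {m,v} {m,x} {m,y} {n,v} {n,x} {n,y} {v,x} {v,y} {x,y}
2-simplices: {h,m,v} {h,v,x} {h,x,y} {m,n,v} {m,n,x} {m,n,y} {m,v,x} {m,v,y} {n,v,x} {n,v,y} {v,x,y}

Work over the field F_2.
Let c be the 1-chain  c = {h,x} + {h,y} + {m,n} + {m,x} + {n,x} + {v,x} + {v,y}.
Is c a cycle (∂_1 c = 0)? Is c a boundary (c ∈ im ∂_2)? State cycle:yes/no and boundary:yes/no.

cycle:yes boundary:yes

n_0=6 n_1=14 n_2=11  [Z2]
∂1: piv[hm,hv,hx,hy,mn] rk=5  ker:mv,mx,my,nv,nx,ny,vx,vy,xy
∂2: piv[hmv,hvx,hxy,mnv,mnx,mny,mvx,mvy,vxy] rk=9  ker:nvx,nvy
∂1c = 0
c vs im∂2: reduces to 0 ⇒ boundary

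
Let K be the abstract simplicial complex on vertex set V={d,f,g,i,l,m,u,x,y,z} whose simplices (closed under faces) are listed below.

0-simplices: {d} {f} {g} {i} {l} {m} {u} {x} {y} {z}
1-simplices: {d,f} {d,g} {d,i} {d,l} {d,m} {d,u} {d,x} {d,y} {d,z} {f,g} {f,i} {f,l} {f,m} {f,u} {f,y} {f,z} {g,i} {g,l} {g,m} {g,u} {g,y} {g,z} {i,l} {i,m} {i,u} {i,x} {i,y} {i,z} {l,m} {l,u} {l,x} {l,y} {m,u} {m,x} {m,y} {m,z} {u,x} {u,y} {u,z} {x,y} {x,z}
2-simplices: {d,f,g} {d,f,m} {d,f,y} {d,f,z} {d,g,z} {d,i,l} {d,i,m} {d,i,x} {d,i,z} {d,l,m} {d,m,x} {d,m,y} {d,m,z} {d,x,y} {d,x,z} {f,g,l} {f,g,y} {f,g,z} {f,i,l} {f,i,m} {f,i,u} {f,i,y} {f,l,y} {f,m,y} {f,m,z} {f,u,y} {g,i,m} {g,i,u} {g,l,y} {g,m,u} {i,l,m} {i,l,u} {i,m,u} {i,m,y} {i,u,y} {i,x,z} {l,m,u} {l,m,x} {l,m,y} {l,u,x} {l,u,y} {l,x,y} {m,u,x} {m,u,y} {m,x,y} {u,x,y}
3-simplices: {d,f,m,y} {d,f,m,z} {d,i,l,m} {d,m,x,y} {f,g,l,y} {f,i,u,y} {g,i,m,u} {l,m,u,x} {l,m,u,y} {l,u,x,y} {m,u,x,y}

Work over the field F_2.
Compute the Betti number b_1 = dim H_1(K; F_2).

n_0=10 n_1=41 n_2=46 n_3=11  [Z2]
∂1: piv[df,dg,di,dl,dm,du,dx,dy,dz] rk=9  ker:fg,fi,fl,fm,fu,fy,fz,gi,gl,gm,gu,gy,gz,il,im,iu,ix,iy,iz,lm,lu,lx,ly,mu,mx,my,mz,ux,uy,uz,xy,xz
∂2: piv[dfg,dfm,dfy,dfz,dgz,dil,dim,dix,diz,dlm,dmx,dmy,dmz,dxy,dxz,fgl,fgy,fil,fim,fiu,fiy,fly,fuy,gim,giu,gmu,ilu,lmx,lux] rk=29  ker:fgz,fmy,fmz,gly,ilm,imu,imy,iuy,ixz,lmu,lmy,luy,lxy,mux,muy,mxy,uxy
∂3: piv[dfmy,dfmz,dilm,dmxy,fgly,fiuy,gimu,lmux,lmuy,luxy,muxy] rk=11
b_1=(41−9)−29=3

b_1=3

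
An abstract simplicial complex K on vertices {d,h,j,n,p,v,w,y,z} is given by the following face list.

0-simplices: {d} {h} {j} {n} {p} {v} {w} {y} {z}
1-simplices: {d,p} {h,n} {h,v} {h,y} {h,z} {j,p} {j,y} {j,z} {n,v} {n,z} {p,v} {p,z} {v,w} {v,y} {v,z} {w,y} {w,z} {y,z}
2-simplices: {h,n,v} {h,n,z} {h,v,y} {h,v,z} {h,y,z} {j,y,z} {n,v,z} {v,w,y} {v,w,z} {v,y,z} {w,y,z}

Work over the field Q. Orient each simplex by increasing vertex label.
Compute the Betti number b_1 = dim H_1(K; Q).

n_0=9 n_1=18 n_2=11  [Q]
∂1: piv[dp,hn,hv,hy,hz,jp,jy,vw] rk=8  ker:jz,nv,nz,pv,pz,vy,vz,wy,wz,yz
∂2: piv[hnv,hnz,hvy,hvz,hyz,jyz,vwy,vwz] rk=8  ker:nvz,vyz,wyz
b_1=(18−8)−8=2

b_1=2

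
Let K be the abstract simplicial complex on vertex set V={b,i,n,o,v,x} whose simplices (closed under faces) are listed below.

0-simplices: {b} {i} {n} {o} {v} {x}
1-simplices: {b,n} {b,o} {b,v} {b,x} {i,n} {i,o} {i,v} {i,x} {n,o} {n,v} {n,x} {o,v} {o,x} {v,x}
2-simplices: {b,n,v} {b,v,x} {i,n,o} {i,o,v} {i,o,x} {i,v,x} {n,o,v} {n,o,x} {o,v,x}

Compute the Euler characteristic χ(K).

n_0=6 n_1=14 n_2=9
χ=+6−14+9=1

χ(K)=1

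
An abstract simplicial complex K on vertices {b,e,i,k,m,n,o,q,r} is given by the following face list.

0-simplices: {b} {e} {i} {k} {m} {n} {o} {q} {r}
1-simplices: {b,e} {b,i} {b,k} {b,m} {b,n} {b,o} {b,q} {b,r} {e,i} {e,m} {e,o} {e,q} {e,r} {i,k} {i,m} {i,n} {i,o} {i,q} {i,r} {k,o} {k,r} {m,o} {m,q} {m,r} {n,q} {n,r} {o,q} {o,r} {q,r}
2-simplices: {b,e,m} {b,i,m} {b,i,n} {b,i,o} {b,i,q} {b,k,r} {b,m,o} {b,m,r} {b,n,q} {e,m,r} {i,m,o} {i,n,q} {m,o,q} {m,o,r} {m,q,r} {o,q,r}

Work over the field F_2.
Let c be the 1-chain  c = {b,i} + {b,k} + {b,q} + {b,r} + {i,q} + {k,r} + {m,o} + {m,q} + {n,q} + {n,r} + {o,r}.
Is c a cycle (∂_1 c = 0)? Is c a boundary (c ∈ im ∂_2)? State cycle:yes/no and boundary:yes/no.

n_0=9 n_1=29 n_2=16  [Z2]
∂1: piv[be,bi,bk,bm,bn,bo,bq,br] rk=8  ker:ei,em,eo,eq,er,ik,im,in,io,iq,ir,ko,kr,mo,mq,mr,nq,nr,oq,or,qr
∂2: piv[bem,bim,bin,bio,biq,bkr,bmo,bmr,bnq,emr,moq,mor,mqr] rk=13  ker:imo,inq,oqr
∂1c = 0
c vs im∂2: residual ≠ 0 ⇒ not boundary

cycle:yes boundary:no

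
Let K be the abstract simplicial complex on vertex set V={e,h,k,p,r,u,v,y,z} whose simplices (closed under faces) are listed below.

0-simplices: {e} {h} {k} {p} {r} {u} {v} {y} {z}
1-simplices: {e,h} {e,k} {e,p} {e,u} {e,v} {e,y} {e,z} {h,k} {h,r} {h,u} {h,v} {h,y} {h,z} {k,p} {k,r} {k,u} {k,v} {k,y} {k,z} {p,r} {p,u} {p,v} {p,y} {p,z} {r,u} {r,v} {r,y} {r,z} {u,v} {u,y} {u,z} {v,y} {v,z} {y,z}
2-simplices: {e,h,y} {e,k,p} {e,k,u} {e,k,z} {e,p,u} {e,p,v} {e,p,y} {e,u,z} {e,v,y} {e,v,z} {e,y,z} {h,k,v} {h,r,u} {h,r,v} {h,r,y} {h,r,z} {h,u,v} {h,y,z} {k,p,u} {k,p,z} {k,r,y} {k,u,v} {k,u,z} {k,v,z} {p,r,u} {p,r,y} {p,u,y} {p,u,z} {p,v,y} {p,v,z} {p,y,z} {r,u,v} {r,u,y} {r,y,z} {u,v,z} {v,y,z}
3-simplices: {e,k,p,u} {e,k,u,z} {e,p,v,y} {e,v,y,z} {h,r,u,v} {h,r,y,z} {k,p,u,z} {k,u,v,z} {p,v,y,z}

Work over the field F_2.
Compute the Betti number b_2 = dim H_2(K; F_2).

n_0=9 n_1=34 n_2=36 n_3=9  [Z2]
∂1: piv[eh,ek,ep,eu,ev,ey,ez,hr] rk=8  ker:hk,hu,hv,hy,hz,kp,kr,ku,kv,ky,kz,pr,pu,pv,py,pz,ru,rv,ry,rz,uv,uy,uz,vy,vz,yz
∂2: piv[ehy,ekp,eku,ekz,epu,epv,epy,euz,evy,evz,eyz,hkv,hru,hrv,hry,hrz,huv,hyz,kpz,kry,kuv,kvz,pru,pry,puy] rk=25  ker:kpu,kuz,puz,pvy,pvz,pyz,ruv,ruy,ryz,uvz,vyz
∂3: piv[ekpu,ekuz,epvy,evyz,hruv,hryz,kpuz,kuvz,pvyz] rk=9
b_2=(36−25)−9=2

b_2=2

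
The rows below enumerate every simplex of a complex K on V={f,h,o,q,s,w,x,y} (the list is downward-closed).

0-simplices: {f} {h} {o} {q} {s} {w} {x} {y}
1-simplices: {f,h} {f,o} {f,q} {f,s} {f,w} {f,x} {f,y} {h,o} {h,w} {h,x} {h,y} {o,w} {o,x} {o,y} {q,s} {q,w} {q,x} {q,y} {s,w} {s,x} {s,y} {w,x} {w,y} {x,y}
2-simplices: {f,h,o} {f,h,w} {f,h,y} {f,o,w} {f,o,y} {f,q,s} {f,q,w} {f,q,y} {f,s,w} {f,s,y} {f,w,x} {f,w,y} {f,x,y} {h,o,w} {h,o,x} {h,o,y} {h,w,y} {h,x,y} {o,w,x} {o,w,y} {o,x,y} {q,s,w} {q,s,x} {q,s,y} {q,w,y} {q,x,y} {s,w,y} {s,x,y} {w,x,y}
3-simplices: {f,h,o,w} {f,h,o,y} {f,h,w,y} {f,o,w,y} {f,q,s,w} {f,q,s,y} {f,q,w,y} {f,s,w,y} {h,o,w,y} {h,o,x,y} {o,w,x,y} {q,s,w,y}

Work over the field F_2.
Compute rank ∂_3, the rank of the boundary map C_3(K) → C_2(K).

n_0=8 n_1=24 n_2=29 n_3=12  [Z2]
∂1: piv[fh,fo,fq,fs,fw,fx,fy] rk=7  ker:ho,hw,hx,hy,ow,ox,oy,qs,qw,qx,qy,sw,sx,sy,wx,wy,xy
∂2: piv[fho,fhw,fhy,fow,foy,fqs,fqw,fqy,fsw,fsy,fwx,fwy,fxy,hox,hxy,qsx,qxy] rk=17  ker:how,hoy,hwy,owx,owy,oxy,qsw,qsy,qwy,swy,sxy,wxy
∂3: piv[fhow,fhoy,fhwy,fowy,fqsw,fqsy,fqwy,fswy,hoxy,owxy] rk=10  ker:howy,qswy
rk∂_3=10

rank∂_3=10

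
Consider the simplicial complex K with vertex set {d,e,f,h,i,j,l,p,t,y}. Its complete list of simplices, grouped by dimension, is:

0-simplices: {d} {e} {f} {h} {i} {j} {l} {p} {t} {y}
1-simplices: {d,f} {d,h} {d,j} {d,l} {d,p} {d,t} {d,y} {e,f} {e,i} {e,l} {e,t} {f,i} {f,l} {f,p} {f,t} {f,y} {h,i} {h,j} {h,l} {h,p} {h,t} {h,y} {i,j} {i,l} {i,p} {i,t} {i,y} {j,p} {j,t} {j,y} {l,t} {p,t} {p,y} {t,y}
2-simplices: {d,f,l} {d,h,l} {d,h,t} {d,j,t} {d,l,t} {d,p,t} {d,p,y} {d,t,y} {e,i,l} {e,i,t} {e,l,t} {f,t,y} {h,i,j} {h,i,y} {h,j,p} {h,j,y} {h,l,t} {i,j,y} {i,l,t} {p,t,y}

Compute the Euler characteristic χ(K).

n_0=10 n_1=34 n_2=20
χ=+10−34+20=-4

χ(K)=-4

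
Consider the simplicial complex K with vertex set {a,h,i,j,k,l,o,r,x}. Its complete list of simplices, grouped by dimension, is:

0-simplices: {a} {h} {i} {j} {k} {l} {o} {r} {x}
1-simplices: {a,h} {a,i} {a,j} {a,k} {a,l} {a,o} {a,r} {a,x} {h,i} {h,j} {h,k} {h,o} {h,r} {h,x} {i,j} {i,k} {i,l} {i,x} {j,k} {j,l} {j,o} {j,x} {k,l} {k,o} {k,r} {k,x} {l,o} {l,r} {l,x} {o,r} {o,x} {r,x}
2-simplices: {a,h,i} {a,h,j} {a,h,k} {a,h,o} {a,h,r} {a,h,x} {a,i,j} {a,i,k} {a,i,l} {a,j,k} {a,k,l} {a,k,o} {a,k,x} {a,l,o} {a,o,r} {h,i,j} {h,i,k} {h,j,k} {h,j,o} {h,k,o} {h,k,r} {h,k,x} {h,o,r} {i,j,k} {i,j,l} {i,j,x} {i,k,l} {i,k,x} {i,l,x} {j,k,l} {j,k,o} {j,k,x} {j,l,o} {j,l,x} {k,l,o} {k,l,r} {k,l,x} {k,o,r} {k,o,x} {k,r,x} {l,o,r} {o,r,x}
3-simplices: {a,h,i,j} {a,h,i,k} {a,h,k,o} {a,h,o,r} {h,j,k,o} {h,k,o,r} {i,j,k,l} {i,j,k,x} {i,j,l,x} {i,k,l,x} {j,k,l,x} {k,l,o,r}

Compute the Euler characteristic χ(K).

χ(K)=7

n_0=9 n_1=32 n_2=42 n_3=12
χ=+9−32+42−12=7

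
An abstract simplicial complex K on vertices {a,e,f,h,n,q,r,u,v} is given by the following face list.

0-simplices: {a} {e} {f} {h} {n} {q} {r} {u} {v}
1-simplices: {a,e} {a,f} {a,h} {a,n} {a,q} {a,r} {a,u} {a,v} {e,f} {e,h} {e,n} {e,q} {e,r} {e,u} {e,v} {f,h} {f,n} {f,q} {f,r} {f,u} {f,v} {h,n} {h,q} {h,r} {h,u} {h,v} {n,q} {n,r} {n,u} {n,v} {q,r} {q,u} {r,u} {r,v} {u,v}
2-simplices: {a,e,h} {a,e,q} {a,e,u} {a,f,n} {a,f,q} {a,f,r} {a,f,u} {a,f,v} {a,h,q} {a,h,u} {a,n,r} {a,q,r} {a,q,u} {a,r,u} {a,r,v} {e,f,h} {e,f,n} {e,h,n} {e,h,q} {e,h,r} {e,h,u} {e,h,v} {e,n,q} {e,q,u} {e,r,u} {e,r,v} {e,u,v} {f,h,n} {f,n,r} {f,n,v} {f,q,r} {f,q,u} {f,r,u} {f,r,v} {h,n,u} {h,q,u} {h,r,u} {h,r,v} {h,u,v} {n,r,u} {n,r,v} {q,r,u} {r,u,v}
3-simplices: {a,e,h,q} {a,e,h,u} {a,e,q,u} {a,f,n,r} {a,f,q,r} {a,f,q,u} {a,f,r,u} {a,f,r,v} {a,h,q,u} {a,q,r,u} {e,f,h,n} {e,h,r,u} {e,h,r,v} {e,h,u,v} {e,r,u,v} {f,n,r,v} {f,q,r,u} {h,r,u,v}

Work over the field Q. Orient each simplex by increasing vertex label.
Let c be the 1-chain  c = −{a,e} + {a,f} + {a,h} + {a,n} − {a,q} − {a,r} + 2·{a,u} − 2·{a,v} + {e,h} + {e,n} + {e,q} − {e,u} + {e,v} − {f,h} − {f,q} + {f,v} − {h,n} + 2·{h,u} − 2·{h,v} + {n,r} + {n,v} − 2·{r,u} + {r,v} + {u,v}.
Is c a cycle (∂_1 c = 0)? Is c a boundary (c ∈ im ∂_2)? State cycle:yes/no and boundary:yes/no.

cycle:no boundary:no

n_0=9 n_1=35 n_2=43 n_3=18  [Q]
∂1: piv[ae,af,ah,an,aq,ar,au,av] rk=8  ker:ef,eh,en,eq,er,eu,ev,fh,fn,fq,fr,fu,fv,hn,hq,hr,hu,hv,nq,nr,nu,nv,qr,qu,ru,rv,uv
∂2: piv[aeh,aeq,aeu,afn,afq,afr,afu,afv,ahq,ahu,anr,aqr,aqu,aru,arv,efh,efn,ehn,ehr,ehv,enq,eru,erv,euv,fnv,hnu,nru] rk=27  ker:ehq,ehu,equ,fhn,fnr,fqr,fqu,fru,frv,hqu,hru,hrv,huv,nrv,qru,ruv
∂3: piv[aehq,aehu,aequ,afnr,afqr,afqu,afru,afrv,ahqu,aqru,efhn,ehru,ehrv,ehuv,eruv,fnrv] rk=16  ker:fqru,hruv
∂1c = −4·{e} + 2·{f} + 2·{h} − {n} − {q} + {r} + {v}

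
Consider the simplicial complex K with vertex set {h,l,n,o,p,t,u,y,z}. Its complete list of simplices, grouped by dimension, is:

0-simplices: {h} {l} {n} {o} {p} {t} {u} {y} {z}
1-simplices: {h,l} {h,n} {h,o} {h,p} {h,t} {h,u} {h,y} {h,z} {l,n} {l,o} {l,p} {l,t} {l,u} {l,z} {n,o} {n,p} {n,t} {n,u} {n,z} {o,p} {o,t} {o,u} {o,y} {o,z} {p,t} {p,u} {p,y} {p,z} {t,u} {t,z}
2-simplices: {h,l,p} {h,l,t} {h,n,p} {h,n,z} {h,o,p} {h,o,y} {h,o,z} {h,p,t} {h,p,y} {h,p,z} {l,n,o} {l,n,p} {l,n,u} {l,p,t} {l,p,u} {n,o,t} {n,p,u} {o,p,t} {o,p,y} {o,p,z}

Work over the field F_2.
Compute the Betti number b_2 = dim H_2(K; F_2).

b_2=4

n_0=9 n_1=30 n_2=20  [Z2]
∂1: piv[hl,hn,ho,hp,ht,hu,hy,hz] rk=8  ker:ln,lo,lp,lt,lu,lz,no,np,nt,nu,nz,op,ot,ou,oy,oz,pt,pu,py,pz,tu,tz
∂2: piv[hlp,hlt,hnp,hnz,hop,hoy,hoz,hpt,hpy,hpz,lno,lnp,lnu,lpu,not,opt] rk=16  ker:lpt,npu,opy,opz
b_2=(20−16)−0=4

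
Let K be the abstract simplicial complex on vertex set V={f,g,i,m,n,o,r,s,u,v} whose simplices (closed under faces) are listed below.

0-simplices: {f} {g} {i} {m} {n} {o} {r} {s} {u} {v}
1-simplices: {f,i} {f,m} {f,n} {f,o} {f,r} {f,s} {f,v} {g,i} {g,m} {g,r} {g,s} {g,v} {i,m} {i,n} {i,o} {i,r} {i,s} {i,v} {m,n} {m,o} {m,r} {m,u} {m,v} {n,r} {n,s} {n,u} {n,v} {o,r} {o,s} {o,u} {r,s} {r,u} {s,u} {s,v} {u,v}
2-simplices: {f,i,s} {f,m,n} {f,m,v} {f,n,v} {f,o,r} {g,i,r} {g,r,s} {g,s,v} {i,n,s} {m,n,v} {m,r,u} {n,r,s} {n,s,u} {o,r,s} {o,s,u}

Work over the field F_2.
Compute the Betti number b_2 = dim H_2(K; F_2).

b_2=1

n_0=10 n_1=35 n_2=15  [Z2]
∂1: piv[fi,fm,fn,fo,fr,fs,fv,gi,mu] rk=9  ker:gm,gr,gs,gv,im,in,io,ir,is,iv,mn,mo,mr,mv,nr,ns,nu,nv,or,os,ou,rs,ru,su,sv,uv
∂2: piv[fis,fmn,fmv,fnv,for,gir,grs,gsv,ins,mru,nrs,nsu,ors,osu] rk=14  ker:mnv
b_2=(15−14)−0=1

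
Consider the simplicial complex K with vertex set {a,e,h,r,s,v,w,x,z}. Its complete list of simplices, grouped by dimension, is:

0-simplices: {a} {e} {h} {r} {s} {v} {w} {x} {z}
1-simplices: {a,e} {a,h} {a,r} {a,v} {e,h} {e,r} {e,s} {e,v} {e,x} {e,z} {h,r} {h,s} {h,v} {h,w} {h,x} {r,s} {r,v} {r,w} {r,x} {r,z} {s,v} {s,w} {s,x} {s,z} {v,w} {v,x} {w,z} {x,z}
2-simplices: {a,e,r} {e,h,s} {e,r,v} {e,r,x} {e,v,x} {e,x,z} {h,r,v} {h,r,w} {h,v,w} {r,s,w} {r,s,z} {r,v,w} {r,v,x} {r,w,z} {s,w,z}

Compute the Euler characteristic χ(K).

χ(K)=-4

n_0=9 n_1=28 n_2=15
χ=+9−28+15=-4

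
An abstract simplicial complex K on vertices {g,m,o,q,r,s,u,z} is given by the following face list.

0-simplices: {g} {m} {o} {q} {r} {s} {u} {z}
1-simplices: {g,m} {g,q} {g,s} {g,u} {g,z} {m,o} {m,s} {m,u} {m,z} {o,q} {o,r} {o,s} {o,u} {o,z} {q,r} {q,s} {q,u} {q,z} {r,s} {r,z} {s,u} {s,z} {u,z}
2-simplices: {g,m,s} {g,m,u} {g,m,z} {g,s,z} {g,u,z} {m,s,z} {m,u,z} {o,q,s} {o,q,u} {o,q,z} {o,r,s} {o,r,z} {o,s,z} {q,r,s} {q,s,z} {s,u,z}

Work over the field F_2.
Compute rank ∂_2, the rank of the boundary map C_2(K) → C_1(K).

rank∂_2=13

n_0=8 n_1=23 n_2=16  [Z2]
∂1: piv[gm,gq,gs,gu,gz,mo,or] rk=7  ker:ms,mu,mz,oq,os,ou,oz,qr,qs,qu,qz,rs,rz,su,sz,uz
∂2: piv[gms,gmu,gmz,gsz,guz,oqs,oqu,oqz,ors,orz,osz,qrs,suz] rk=13  ker:msz,muz,qsz
rk∂_2=13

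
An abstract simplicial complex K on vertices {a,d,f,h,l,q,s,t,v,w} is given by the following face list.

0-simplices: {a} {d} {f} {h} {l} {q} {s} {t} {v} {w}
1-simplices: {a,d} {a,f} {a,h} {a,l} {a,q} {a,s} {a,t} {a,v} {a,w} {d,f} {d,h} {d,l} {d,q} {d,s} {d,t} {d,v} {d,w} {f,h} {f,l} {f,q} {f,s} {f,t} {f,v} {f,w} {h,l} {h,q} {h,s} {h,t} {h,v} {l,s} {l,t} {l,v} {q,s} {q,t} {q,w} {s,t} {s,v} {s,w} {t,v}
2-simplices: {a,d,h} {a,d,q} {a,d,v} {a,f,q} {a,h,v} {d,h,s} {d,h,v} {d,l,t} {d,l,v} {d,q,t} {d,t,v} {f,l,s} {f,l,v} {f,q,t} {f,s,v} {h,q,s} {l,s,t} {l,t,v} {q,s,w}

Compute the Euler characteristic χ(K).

n_0=10 n_1=39 n_2=19
χ=+10−39+19=-10

χ(K)=-10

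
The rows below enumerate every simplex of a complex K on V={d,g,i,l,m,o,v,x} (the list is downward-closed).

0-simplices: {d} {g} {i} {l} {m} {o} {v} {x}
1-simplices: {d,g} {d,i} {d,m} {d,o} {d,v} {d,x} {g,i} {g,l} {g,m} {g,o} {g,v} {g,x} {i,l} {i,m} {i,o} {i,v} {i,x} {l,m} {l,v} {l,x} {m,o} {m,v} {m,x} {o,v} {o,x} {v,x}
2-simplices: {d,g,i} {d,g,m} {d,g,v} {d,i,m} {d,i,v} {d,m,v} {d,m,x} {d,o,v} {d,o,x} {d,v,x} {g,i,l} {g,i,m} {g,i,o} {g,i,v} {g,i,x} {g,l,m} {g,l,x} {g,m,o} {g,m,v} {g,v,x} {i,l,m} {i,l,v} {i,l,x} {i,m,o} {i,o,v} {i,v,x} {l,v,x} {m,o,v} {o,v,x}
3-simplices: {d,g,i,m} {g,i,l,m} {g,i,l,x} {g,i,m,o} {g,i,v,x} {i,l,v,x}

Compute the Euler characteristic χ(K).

χ(K)=5

n_0=8 n_1=26 n_2=29 n_3=6
χ=+8−26+29−6=5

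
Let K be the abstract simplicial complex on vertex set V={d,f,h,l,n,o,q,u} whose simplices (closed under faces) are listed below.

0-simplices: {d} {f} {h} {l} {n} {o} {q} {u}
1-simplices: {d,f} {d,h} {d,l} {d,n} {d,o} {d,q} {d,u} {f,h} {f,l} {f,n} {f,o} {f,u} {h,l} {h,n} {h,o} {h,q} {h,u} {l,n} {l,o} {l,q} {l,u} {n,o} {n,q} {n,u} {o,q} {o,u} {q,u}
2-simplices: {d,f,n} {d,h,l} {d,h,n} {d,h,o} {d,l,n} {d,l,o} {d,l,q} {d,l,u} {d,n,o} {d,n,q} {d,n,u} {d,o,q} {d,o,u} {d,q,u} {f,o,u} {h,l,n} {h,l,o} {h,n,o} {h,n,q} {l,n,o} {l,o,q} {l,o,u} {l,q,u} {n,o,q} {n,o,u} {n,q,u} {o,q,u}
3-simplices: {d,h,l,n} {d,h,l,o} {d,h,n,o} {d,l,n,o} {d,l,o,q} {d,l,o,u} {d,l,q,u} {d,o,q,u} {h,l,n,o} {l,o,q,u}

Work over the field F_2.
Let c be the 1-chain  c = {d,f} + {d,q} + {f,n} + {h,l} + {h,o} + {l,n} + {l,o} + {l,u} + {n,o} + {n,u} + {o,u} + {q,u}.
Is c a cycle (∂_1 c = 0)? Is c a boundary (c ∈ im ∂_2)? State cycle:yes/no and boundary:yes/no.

n_0=8 n_1=27 n_2=27 n_3=10  [Z2]
∂1: piv[df,dh,dl,dn,do,dq,du] rk=7  ker:fh,fl,fn,fo,fu,hl,hn,ho,hq,hu,ln,lo,lq,lu,no,nq,nu,oq,ou,qu
∂2: piv[dfn,dhl,dhn,dho,dln,dlo,dlq,dlu,dno,dnq,dnu,doq,dou,dqu,fou,hnq] rk=16  ker:hln,hlo,hno,lno,loq,lou,lqu,noq,nou,nqu,oqu
∂3: piv[dhln,dhlo,dhno,dlno,dloq,dlou,dlqu,doqu] rk=8  ker:hlno,loqu
∂1c = 0
c vs im∂2: reduces to 0 ⇒ boundary

cycle:yes boundary:yes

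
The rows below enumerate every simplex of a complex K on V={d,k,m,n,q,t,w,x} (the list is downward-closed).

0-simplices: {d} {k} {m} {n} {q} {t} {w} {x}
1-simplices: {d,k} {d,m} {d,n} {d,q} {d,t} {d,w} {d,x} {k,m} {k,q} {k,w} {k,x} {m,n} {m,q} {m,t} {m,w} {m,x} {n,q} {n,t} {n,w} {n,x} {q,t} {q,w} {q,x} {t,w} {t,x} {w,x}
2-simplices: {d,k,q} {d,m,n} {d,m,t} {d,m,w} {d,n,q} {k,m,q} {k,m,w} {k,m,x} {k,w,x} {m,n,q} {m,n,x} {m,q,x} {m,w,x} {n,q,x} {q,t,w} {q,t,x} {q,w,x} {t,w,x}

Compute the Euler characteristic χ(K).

n_0=8 n_1=26 n_2=18
χ=+8−26+18=0

χ(K)=0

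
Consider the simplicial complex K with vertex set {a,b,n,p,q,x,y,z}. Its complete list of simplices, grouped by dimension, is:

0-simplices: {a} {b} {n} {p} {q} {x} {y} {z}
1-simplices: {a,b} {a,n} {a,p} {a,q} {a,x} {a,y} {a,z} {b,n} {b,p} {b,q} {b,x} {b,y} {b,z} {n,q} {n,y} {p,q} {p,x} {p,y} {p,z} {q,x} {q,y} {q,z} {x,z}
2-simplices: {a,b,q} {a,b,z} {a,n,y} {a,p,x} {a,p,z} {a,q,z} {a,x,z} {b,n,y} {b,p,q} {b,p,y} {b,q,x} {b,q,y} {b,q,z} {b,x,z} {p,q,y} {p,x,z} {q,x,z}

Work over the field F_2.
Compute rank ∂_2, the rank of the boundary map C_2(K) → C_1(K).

n_0=8 n_1=23 n_2=17  [Z2]
∂1: piv[ab,an,ap,aq,ax,ay,az] rk=7  ker:bn,bp,bq,bx,by,bz,nq,ny,pq,px,py,pz,qx,qy,qz,xz
∂2: piv[abq,abz,any,apx,apz,aqz,axz,bny,bpq,bpy,bqx,bqy,bxz] rk=13  ker:bqz,pqy,pxz,qxz
rk∂_2=13

rank∂_2=13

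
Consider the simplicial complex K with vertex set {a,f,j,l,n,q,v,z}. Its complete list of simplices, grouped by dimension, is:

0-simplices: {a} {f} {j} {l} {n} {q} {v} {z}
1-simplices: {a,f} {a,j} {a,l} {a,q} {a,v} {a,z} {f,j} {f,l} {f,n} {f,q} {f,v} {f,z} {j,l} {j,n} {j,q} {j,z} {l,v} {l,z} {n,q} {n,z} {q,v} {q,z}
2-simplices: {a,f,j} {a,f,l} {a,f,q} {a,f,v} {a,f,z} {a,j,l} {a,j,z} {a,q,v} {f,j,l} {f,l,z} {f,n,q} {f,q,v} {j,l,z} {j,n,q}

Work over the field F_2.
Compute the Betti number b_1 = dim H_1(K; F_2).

n_0=8 n_1=22 n_2=14  [Z2]
∂1: piv[af,aj,al,aq,av,az,fn] rk=7  ker:fj,fl,fq,fv,fz,jl,jn,jq,jz,lv,lz,nq,nz,qv,qz
∂2: piv[afj,afl,afq,afv,afz,ajl,ajz,aqv,flz,fnq,jnq] rk=11  ker:fjl,fqv,jlz
b_1=(22−7)−11=4

b_1=4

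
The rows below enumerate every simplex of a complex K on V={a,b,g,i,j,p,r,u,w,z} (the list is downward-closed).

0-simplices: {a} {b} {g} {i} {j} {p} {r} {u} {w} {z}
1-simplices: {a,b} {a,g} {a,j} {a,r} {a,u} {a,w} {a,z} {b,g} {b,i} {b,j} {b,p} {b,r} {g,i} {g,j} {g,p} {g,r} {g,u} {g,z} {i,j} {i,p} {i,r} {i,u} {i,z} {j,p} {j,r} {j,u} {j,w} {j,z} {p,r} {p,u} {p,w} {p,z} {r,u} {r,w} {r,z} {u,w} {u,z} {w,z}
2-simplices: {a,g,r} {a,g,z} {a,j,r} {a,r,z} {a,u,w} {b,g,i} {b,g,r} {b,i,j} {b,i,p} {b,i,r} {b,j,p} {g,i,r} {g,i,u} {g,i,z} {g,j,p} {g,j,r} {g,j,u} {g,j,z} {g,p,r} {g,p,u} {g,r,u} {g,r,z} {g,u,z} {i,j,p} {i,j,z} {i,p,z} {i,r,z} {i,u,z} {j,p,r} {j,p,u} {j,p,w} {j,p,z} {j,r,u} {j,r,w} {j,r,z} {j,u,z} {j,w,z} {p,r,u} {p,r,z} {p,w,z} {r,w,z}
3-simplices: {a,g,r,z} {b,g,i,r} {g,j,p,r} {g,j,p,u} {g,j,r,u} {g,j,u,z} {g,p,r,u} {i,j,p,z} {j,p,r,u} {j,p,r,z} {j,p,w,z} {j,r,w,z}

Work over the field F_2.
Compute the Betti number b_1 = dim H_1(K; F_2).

b_1=3

n_0=10 n_1=38 n_2=41 n_3=12  [Z2]
∂1: piv[ab,ag,aj,ar,au,aw,az,bi,bp] rk=9  ker:bg,bj,br,gi,gj,gp,gr,gu,gz,ij,ip,ir,iu,iz,jp,jr,ju,jw,jz,pr,pu,pw,pz,ru,rw,rz,uw,uz,wz
∂2: piv[agr,agz,ajr,arz,auw,bgi,bgr,bij,bip,bir,bjp,giu,giz,gjp,gjr,gju,gjz,gpr,gpu,gru,guz,ijz,ipz,jpw,jrw,jwz] rk=26  ker:gir,grz,ijp,irz,iuz,jpr,jpu,jpz,jru,jrz,juz,pru,prz,pwz,rwz
∂3: piv[agrz,bgir,gjpr,gjpu,gjru,gjuz,gpru,ijpz,jprz,jpwz,jrwz] rk=11  ker:jpru
b_1=(38−9)−26=3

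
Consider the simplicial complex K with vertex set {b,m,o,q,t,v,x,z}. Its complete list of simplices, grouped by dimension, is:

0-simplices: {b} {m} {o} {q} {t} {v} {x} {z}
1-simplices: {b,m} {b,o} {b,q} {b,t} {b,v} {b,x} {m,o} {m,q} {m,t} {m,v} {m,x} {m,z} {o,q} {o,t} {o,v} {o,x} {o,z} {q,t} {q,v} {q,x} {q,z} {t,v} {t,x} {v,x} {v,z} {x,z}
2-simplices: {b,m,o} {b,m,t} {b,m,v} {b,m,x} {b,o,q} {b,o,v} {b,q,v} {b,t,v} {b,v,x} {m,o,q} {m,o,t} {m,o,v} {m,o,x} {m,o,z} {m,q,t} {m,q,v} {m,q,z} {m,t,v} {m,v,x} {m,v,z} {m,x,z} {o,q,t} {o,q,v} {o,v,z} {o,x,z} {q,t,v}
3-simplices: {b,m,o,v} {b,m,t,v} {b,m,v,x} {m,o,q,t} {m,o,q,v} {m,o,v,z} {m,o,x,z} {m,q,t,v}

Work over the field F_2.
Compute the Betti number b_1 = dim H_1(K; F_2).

n_0=8 n_1=26 n_2=26 n_3=8  [Z2]
∂1: piv[bm,bo,bq,bt,bv,bx,mz] rk=7  ker:mo,mq,mt,mv,mx,oq,ot,ov,ox,oz,qt,qv,qx,qz,tv,tx,vx,vz,xz
∂2: piv[bmo,bmt,bmv,bmx,boq,bov,bqv,btv,bvx,moq,mot,mox,moz,mqt,mqz,mvz,mxz] rk=17  ker:mov,mqv,mtv,mvx,oqt,oqv,ovz,oxz,qtv
∂3: piv[bmov,bmtv,bmvx,moqt,moqv,movz,moxz,mqtv] rk=8
b_1=(26−7)−17=2

b_1=2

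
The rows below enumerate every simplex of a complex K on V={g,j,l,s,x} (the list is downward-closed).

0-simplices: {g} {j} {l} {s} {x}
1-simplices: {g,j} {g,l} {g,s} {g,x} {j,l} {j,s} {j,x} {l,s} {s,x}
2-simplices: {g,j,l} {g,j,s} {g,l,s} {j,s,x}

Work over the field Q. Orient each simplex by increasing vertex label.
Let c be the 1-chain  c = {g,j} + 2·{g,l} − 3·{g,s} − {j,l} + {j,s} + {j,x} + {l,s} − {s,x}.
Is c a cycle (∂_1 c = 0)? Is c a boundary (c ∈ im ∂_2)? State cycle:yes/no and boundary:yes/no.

cycle:yes boundary:yes

n_0=5 n_1=9 n_2=4  [Q]
∂1: piv[gj,gl,gs,gx] rk=4  ker:jl,js,jx,ls,sx
∂2: piv[gjl,gjs,gls,jsx] rk=4
∂1c = 0
c vs im∂2: reduces to 0 ⇒ boundary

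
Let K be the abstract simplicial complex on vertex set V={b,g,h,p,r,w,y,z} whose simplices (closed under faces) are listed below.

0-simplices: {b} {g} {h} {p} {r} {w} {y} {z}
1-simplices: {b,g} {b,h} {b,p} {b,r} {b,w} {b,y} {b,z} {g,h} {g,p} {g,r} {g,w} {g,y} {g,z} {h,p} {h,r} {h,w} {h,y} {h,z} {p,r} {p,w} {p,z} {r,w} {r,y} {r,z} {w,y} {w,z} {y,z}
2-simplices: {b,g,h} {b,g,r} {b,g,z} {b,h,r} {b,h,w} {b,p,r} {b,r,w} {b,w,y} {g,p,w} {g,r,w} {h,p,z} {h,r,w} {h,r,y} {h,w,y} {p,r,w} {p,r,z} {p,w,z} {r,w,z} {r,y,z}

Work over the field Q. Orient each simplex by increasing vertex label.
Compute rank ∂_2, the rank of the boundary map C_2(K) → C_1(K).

n_0=8 n_1=27 n_2=19  [Q]
∂1: piv[bg,bh,bp,br,bw,by,bz] rk=7  ker:gh,gp,gr,gw,gy,gz,hp,hr,hw,hy,hz,pr,pw,pz,rw,ry,rz,wy,wz,yz
∂2: piv[bgh,bgr,bgz,bhr,bhw,bpr,brw,bwy,gpw,grw,hpz,hry,hwy,prw,prz,pwz,ryz] rk=17  ker:hrw,rwz
rk∂_2=17

rank∂_2=17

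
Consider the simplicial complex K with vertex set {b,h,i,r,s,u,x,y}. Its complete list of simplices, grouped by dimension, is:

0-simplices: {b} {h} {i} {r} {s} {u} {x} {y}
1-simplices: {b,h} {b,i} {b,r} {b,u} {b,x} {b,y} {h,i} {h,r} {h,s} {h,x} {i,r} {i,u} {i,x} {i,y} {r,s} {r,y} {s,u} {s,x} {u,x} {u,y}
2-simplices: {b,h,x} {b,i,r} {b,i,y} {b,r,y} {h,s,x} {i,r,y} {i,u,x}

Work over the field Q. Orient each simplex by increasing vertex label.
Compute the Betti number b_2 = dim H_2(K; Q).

b_2=1

n_0=8 n_1=20 n_2=7  [Q]
∂1: piv[bh,bi,br,bu,bx,by,hs] rk=7  ker:hi,hr,hx,ir,iu,ix,iy,rs,ry,su,sx,ux,uy
∂2: piv[bhx,bir,biy,bry,hsx,iux] rk=6  ker:iry
b_2=(7−6)−0=1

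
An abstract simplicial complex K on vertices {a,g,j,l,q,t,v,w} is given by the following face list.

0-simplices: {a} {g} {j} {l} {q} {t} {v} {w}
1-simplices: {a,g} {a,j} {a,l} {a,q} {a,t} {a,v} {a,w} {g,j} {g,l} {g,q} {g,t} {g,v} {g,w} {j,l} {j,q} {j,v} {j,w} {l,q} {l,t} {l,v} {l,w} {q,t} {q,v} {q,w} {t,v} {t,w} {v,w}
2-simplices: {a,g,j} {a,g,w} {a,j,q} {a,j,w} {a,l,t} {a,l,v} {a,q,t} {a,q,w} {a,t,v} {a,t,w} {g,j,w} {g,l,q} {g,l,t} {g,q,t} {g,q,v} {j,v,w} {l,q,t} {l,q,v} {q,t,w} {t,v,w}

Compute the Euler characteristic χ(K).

χ(K)=1

n_0=8 n_1=27 n_2=20
χ=+8−27+20=1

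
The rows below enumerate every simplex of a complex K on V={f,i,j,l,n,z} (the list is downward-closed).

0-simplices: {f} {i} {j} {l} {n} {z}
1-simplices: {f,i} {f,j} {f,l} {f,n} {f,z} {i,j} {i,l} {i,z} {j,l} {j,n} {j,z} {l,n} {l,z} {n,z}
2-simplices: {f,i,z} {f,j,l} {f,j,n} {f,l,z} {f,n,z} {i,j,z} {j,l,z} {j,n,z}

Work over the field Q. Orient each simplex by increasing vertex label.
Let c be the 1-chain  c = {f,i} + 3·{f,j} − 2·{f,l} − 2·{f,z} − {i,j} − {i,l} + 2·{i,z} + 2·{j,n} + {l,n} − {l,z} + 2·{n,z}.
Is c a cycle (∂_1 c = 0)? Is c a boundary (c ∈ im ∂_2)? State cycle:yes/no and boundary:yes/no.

n_0=6 n_1=14 n_2=8  [Q]
∂1: piv[fi,fj,fl,fn,fz] rk=5  ker:ij,il,iz,jl,jn,jz,ln,lz,nz
∂2: piv[fiz,fjl,fjn,flz,fnz,ijz,jlz] rk=7  ker:jnz
∂1c = {i} − 3·{l} + {n} + {z}

cycle:no boundary:no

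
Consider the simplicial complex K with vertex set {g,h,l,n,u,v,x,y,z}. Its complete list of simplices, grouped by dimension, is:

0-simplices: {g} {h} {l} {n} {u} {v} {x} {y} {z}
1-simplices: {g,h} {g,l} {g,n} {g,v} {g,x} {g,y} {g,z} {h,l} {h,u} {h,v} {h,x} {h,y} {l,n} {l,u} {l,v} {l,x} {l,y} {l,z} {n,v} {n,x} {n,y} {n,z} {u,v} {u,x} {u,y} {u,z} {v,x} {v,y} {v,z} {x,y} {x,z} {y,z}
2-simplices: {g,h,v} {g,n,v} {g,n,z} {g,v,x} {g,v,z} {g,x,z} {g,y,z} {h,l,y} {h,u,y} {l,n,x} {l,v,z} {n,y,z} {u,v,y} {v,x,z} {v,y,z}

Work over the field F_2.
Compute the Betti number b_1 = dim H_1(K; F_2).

n_0=9 n_1=32 n_2=15  [Z2]
∂1: piv[gh,gl,gn,gv,gx,gy,gz,hu] rk=8  ker:hl,hv,hx,hy,ln,lu,lv,lx,ly,lz,nv,nx,ny,nz,uv,ux,uy,uz,vx,vy,vz,xy,xz,yz
∂2: piv[ghv,gnv,gnz,gvx,gvz,gxz,gyz,hly,huy,lnx,lvz,nyz,uvy,vyz] rk=14  ker:vxz
b_1=(32−8)−14=10

b_1=10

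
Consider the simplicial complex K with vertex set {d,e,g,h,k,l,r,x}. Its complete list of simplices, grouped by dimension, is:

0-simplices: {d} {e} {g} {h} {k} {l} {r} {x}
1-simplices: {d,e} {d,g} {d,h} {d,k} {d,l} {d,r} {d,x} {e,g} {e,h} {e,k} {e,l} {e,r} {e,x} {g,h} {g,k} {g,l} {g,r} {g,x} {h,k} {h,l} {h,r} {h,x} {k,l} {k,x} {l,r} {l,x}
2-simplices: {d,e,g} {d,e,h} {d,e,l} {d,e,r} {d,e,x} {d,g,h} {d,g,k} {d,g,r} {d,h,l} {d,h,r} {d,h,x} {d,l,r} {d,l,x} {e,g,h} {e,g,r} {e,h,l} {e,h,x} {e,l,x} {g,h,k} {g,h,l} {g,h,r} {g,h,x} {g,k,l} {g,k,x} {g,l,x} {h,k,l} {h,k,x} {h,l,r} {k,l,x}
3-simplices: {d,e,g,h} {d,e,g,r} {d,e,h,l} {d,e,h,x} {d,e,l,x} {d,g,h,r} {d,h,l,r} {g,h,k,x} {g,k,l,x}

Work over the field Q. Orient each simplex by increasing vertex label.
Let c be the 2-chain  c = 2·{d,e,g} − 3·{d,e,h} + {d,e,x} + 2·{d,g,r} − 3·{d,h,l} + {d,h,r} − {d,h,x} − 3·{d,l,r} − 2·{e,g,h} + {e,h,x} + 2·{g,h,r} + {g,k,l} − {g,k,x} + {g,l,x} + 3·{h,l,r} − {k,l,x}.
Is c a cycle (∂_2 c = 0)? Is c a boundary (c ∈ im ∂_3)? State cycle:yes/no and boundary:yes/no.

n_0=8 n_1=26 n_2=29 n_3=9  [Q]
∂1: piv[de,dg,dh,dk,dl,dr,dx] rk=7  ker:eg,eh,ek,el,er,ex,gh,gk,gl,gr,gx,hk,hl,hr,hx,kl,kx,lr,lx
∂2: piv[deg,deh,del,der,dex,dgh,dgk,dgr,dhl,dhr,dhx,dlr,dlx,ghk,ghl,ghx,gkl,gkx] rk=18  ker:egh,egr,ehl,ehx,elx,ghr,glx,hkl,hkx,hlr,klx
∂3: piv[degh,degr,dehl,dehx,delx,dghr,dhlr,ghkx,gklx] rk=9
∂2c = 0
c vs im∂3: reduces to 0 ⇒ boundary

cycle:yes boundary:yes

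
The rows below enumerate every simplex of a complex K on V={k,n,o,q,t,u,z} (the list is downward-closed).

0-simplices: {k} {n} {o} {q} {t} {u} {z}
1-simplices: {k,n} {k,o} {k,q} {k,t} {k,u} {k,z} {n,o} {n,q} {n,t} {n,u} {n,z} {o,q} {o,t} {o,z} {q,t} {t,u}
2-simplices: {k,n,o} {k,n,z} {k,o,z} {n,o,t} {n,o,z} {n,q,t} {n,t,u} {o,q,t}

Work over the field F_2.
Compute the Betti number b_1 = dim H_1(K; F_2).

n_0=7 n_1=16 n_2=8  [Z2]
∂1: piv[kn,ko,kq,kt,ku,kz] rk=6  ker:no,nq,nt,nu,nz,oq,ot,oz,qt,tu
∂2: piv[kno,knz,koz,not,nqt,ntu,oqt] rk=7  ker:noz
b_1=(16−6)−7=3

b_1=3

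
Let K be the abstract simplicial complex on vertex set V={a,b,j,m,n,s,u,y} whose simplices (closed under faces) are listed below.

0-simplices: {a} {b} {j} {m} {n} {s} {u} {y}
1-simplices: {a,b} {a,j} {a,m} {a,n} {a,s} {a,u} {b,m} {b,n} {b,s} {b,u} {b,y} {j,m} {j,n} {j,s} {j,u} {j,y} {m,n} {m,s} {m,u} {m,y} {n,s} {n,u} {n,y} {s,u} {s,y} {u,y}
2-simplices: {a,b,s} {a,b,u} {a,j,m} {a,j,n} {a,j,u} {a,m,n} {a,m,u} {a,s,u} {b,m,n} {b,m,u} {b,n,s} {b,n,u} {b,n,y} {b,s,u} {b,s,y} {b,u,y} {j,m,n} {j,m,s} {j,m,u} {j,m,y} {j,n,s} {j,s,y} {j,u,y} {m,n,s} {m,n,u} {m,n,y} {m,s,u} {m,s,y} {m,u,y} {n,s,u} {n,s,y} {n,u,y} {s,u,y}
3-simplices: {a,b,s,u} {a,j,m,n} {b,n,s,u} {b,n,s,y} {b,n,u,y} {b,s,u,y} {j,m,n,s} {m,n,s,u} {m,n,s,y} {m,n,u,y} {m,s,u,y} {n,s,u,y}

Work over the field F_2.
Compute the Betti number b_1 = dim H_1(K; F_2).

n_0=8 n_1=26 n_2=33 n_3=12  [Z2]
∂1: piv[ab,aj,am,an,as,au,by] rk=7  ker:bm,bn,bs,bu,jm,jn,js,ju,jy,mn,ms,mu,my,ns,nu,ny,su,sy,uy
∂2: piv[abs,abu,ajm,ajn,aju,amn,amu,asu,bmn,bmu,bns,bnu,bny,bsy,buy,jms,jmy,jns,jsy] rk=19  ker:bsu,jmn,jmu,juy,mns,mnu,mny,msu,msy,muy,nsu,nsy,nuy,suy
∂3: piv[absu,ajmn,bnsu,bnsy,bnuy,bsuy,jmns,mnsu,mnsy,mnuy] rk=10  ker:msuy,nsuy
b_1=(26−7)−19=0

b_1=0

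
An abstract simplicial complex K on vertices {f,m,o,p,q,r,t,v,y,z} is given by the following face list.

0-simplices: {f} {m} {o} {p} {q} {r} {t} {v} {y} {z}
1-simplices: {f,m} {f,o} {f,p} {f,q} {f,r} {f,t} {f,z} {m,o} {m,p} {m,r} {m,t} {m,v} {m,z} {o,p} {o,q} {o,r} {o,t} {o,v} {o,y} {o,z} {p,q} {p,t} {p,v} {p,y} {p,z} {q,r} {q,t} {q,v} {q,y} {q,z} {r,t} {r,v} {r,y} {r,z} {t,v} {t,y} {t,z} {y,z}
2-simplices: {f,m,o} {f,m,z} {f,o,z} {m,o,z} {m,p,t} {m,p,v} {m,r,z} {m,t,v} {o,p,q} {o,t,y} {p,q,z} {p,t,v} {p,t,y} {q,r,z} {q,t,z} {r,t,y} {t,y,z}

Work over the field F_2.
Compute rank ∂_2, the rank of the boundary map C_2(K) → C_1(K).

rank∂_2=15

n_0=10 n_1=38 n_2=17  [Z2]
∂1: piv[fm,fo,fp,fq,fr,ft,fz,mv,oy] rk=9  ker:mo,mp,mr,mt,mz,op,oq,or,ot,ov,oz,pq,pt,pv,py,pz,qr,qt,qv,qy,qz,rt,rv,ry,rz,tv,ty,tz,yz
∂2: piv[fmo,fmz,foz,mpt,mpv,mrz,mtv,opq,oty,pqz,pty,qrz,qtz,rty,tyz] rk=15  ker:moz,ptv
rk∂_2=15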